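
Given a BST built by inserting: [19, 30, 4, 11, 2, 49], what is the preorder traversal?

Tree insertion order: [19, 30, 4, 11, 2, 49]
Tree (level-order array): [19, 4, 30, 2, 11, None, 49]
Preorder traversal: [19, 4, 2, 11, 30, 49]


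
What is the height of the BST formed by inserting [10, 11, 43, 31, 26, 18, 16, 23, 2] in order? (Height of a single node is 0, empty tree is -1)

Insertion order: [10, 11, 43, 31, 26, 18, 16, 23, 2]
Tree (level-order array): [10, 2, 11, None, None, None, 43, 31, None, 26, None, 18, None, 16, 23]
Compute height bottom-up (empty subtree = -1):
  height(2) = 1 + max(-1, -1) = 0
  height(16) = 1 + max(-1, -1) = 0
  height(23) = 1 + max(-1, -1) = 0
  height(18) = 1 + max(0, 0) = 1
  height(26) = 1 + max(1, -1) = 2
  height(31) = 1 + max(2, -1) = 3
  height(43) = 1 + max(3, -1) = 4
  height(11) = 1 + max(-1, 4) = 5
  height(10) = 1 + max(0, 5) = 6
Height = 6


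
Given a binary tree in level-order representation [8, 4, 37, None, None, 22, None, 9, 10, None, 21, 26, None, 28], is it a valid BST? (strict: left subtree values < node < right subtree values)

Level-order array: [8, 4, 37, None, None, 22, None, 9, 10, None, 21, 26, None, 28]
Validate using subtree bounds (lo, hi): at each node, require lo < value < hi,
then recurse left with hi=value and right with lo=value.
Preorder trace (stopping at first violation):
  at node 8 with bounds (-inf, +inf): OK
  at node 4 with bounds (-inf, 8): OK
  at node 37 with bounds (8, +inf): OK
  at node 22 with bounds (8, 37): OK
  at node 9 with bounds (8, 22): OK
  at node 21 with bounds (9, 22): OK
  at node 28 with bounds (9, 21): VIOLATION
Node 28 violates its bound: not (9 < 28 < 21).
Result: Not a valid BST


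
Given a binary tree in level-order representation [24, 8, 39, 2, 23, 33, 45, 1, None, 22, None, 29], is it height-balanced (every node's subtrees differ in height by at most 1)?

Tree (level-order array): [24, 8, 39, 2, 23, 33, 45, 1, None, 22, None, 29]
Definition: a tree is height-balanced if, at every node, |h(left) - h(right)| <= 1 (empty subtree has height -1).
Bottom-up per-node check:
  node 1: h_left=-1, h_right=-1, diff=0 [OK], height=0
  node 2: h_left=0, h_right=-1, diff=1 [OK], height=1
  node 22: h_left=-1, h_right=-1, diff=0 [OK], height=0
  node 23: h_left=0, h_right=-1, diff=1 [OK], height=1
  node 8: h_left=1, h_right=1, diff=0 [OK], height=2
  node 29: h_left=-1, h_right=-1, diff=0 [OK], height=0
  node 33: h_left=0, h_right=-1, diff=1 [OK], height=1
  node 45: h_left=-1, h_right=-1, diff=0 [OK], height=0
  node 39: h_left=1, h_right=0, diff=1 [OK], height=2
  node 24: h_left=2, h_right=2, diff=0 [OK], height=3
All nodes satisfy the balance condition.
Result: Balanced


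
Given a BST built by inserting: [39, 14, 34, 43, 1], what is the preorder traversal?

Tree insertion order: [39, 14, 34, 43, 1]
Tree (level-order array): [39, 14, 43, 1, 34]
Preorder traversal: [39, 14, 1, 34, 43]


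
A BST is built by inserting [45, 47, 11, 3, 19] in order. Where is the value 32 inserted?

Starting tree (level order): [45, 11, 47, 3, 19]
Insertion path: 45 -> 11 -> 19
Result: insert 32 as right child of 19
Final tree (level order): [45, 11, 47, 3, 19, None, None, None, None, None, 32]


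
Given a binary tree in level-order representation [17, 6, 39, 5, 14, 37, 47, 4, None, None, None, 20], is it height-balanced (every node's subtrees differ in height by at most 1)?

Tree (level-order array): [17, 6, 39, 5, 14, 37, 47, 4, None, None, None, 20]
Definition: a tree is height-balanced if, at every node, |h(left) - h(right)| <= 1 (empty subtree has height -1).
Bottom-up per-node check:
  node 4: h_left=-1, h_right=-1, diff=0 [OK], height=0
  node 5: h_left=0, h_right=-1, diff=1 [OK], height=1
  node 14: h_left=-1, h_right=-1, diff=0 [OK], height=0
  node 6: h_left=1, h_right=0, diff=1 [OK], height=2
  node 20: h_left=-1, h_right=-1, diff=0 [OK], height=0
  node 37: h_left=0, h_right=-1, diff=1 [OK], height=1
  node 47: h_left=-1, h_right=-1, diff=0 [OK], height=0
  node 39: h_left=1, h_right=0, diff=1 [OK], height=2
  node 17: h_left=2, h_right=2, diff=0 [OK], height=3
All nodes satisfy the balance condition.
Result: Balanced


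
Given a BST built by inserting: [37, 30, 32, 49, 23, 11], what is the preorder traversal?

Tree insertion order: [37, 30, 32, 49, 23, 11]
Tree (level-order array): [37, 30, 49, 23, 32, None, None, 11]
Preorder traversal: [37, 30, 23, 11, 32, 49]


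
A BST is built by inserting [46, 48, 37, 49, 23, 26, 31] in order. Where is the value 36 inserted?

Starting tree (level order): [46, 37, 48, 23, None, None, 49, None, 26, None, None, None, 31]
Insertion path: 46 -> 37 -> 23 -> 26 -> 31
Result: insert 36 as right child of 31
Final tree (level order): [46, 37, 48, 23, None, None, 49, None, 26, None, None, None, 31, None, 36]


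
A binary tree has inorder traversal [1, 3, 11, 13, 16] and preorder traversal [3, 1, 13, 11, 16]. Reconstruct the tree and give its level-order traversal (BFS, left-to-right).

Inorder:  [1, 3, 11, 13, 16]
Preorder: [3, 1, 13, 11, 16]
Algorithm: preorder visits root first, so consume preorder in order;
for each root, split the current inorder slice at that value into
left-subtree inorder and right-subtree inorder, then recurse.
Recursive splits:
  root=3; inorder splits into left=[1], right=[11, 13, 16]
  root=1; inorder splits into left=[], right=[]
  root=13; inorder splits into left=[11], right=[16]
  root=11; inorder splits into left=[], right=[]
  root=16; inorder splits into left=[], right=[]
Reconstructed level-order: [3, 1, 13, 11, 16]


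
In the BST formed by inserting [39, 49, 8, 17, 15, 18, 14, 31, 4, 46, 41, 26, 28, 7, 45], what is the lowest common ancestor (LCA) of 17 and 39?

Tree insertion order: [39, 49, 8, 17, 15, 18, 14, 31, 4, 46, 41, 26, 28, 7, 45]
Tree (level-order array): [39, 8, 49, 4, 17, 46, None, None, 7, 15, 18, 41, None, None, None, 14, None, None, 31, None, 45, None, None, 26, None, None, None, None, 28]
In a BST, the LCA of p=17, q=39 is the first node v on the
root-to-leaf path with p <= v <= q (go left if both < v, right if both > v).
Walk from root:
  at 39: 17 <= 39 <= 39, this is the LCA
LCA = 39


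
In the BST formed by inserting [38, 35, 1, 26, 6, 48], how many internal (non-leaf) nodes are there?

Tree built from: [38, 35, 1, 26, 6, 48]
Tree (level-order array): [38, 35, 48, 1, None, None, None, None, 26, 6]
Rule: An internal node has at least one child.
Per-node child counts:
  node 38: 2 child(ren)
  node 35: 1 child(ren)
  node 1: 1 child(ren)
  node 26: 1 child(ren)
  node 6: 0 child(ren)
  node 48: 0 child(ren)
Matching nodes: [38, 35, 1, 26]
Count of internal (non-leaf) nodes: 4


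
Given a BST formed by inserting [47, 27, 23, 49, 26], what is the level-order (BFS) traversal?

Tree insertion order: [47, 27, 23, 49, 26]
Tree (level-order array): [47, 27, 49, 23, None, None, None, None, 26]
BFS from the root, enqueuing left then right child of each popped node:
  queue [47] -> pop 47, enqueue [27, 49], visited so far: [47]
  queue [27, 49] -> pop 27, enqueue [23], visited so far: [47, 27]
  queue [49, 23] -> pop 49, enqueue [none], visited so far: [47, 27, 49]
  queue [23] -> pop 23, enqueue [26], visited so far: [47, 27, 49, 23]
  queue [26] -> pop 26, enqueue [none], visited so far: [47, 27, 49, 23, 26]
Result: [47, 27, 49, 23, 26]


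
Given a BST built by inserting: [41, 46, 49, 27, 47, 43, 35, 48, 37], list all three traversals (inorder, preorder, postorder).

Tree insertion order: [41, 46, 49, 27, 47, 43, 35, 48, 37]
Tree (level-order array): [41, 27, 46, None, 35, 43, 49, None, 37, None, None, 47, None, None, None, None, 48]
Inorder (L, root, R): [27, 35, 37, 41, 43, 46, 47, 48, 49]
Preorder (root, L, R): [41, 27, 35, 37, 46, 43, 49, 47, 48]
Postorder (L, R, root): [37, 35, 27, 43, 48, 47, 49, 46, 41]


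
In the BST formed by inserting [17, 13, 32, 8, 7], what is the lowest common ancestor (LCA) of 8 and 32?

Tree insertion order: [17, 13, 32, 8, 7]
Tree (level-order array): [17, 13, 32, 8, None, None, None, 7]
In a BST, the LCA of p=8, q=32 is the first node v on the
root-to-leaf path with p <= v <= q (go left if both < v, right if both > v).
Walk from root:
  at 17: 8 <= 17 <= 32, this is the LCA
LCA = 17


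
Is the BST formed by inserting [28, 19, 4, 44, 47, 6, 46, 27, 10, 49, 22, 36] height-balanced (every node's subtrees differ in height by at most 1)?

Tree (level-order array): [28, 19, 44, 4, 27, 36, 47, None, 6, 22, None, None, None, 46, 49, None, 10]
Definition: a tree is height-balanced if, at every node, |h(left) - h(right)| <= 1 (empty subtree has height -1).
Bottom-up per-node check:
  node 10: h_left=-1, h_right=-1, diff=0 [OK], height=0
  node 6: h_left=-1, h_right=0, diff=1 [OK], height=1
  node 4: h_left=-1, h_right=1, diff=2 [FAIL (|-1-1|=2 > 1)], height=2
  node 22: h_left=-1, h_right=-1, diff=0 [OK], height=0
  node 27: h_left=0, h_right=-1, diff=1 [OK], height=1
  node 19: h_left=2, h_right=1, diff=1 [OK], height=3
  node 36: h_left=-1, h_right=-1, diff=0 [OK], height=0
  node 46: h_left=-1, h_right=-1, diff=0 [OK], height=0
  node 49: h_left=-1, h_right=-1, diff=0 [OK], height=0
  node 47: h_left=0, h_right=0, diff=0 [OK], height=1
  node 44: h_left=0, h_right=1, diff=1 [OK], height=2
  node 28: h_left=3, h_right=2, diff=1 [OK], height=4
Node 4 violates the condition: |-1 - 1| = 2 > 1.
Result: Not balanced


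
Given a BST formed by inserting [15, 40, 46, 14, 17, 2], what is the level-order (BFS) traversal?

Tree insertion order: [15, 40, 46, 14, 17, 2]
Tree (level-order array): [15, 14, 40, 2, None, 17, 46]
BFS from the root, enqueuing left then right child of each popped node:
  queue [15] -> pop 15, enqueue [14, 40], visited so far: [15]
  queue [14, 40] -> pop 14, enqueue [2], visited so far: [15, 14]
  queue [40, 2] -> pop 40, enqueue [17, 46], visited so far: [15, 14, 40]
  queue [2, 17, 46] -> pop 2, enqueue [none], visited so far: [15, 14, 40, 2]
  queue [17, 46] -> pop 17, enqueue [none], visited so far: [15, 14, 40, 2, 17]
  queue [46] -> pop 46, enqueue [none], visited so far: [15, 14, 40, 2, 17, 46]
Result: [15, 14, 40, 2, 17, 46]


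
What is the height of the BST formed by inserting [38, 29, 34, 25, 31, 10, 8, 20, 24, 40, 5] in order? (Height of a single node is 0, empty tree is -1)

Insertion order: [38, 29, 34, 25, 31, 10, 8, 20, 24, 40, 5]
Tree (level-order array): [38, 29, 40, 25, 34, None, None, 10, None, 31, None, 8, 20, None, None, 5, None, None, 24]
Compute height bottom-up (empty subtree = -1):
  height(5) = 1 + max(-1, -1) = 0
  height(8) = 1 + max(0, -1) = 1
  height(24) = 1 + max(-1, -1) = 0
  height(20) = 1 + max(-1, 0) = 1
  height(10) = 1 + max(1, 1) = 2
  height(25) = 1 + max(2, -1) = 3
  height(31) = 1 + max(-1, -1) = 0
  height(34) = 1 + max(0, -1) = 1
  height(29) = 1 + max(3, 1) = 4
  height(40) = 1 + max(-1, -1) = 0
  height(38) = 1 + max(4, 0) = 5
Height = 5


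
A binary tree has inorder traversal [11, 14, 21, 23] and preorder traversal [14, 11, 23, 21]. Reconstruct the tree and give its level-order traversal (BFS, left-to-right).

Inorder:  [11, 14, 21, 23]
Preorder: [14, 11, 23, 21]
Algorithm: preorder visits root first, so consume preorder in order;
for each root, split the current inorder slice at that value into
left-subtree inorder and right-subtree inorder, then recurse.
Recursive splits:
  root=14; inorder splits into left=[11], right=[21, 23]
  root=11; inorder splits into left=[], right=[]
  root=23; inorder splits into left=[21], right=[]
  root=21; inorder splits into left=[], right=[]
Reconstructed level-order: [14, 11, 23, 21]


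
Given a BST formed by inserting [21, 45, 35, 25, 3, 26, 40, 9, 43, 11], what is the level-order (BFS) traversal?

Tree insertion order: [21, 45, 35, 25, 3, 26, 40, 9, 43, 11]
Tree (level-order array): [21, 3, 45, None, 9, 35, None, None, 11, 25, 40, None, None, None, 26, None, 43]
BFS from the root, enqueuing left then right child of each popped node:
  queue [21] -> pop 21, enqueue [3, 45], visited so far: [21]
  queue [3, 45] -> pop 3, enqueue [9], visited so far: [21, 3]
  queue [45, 9] -> pop 45, enqueue [35], visited so far: [21, 3, 45]
  queue [9, 35] -> pop 9, enqueue [11], visited so far: [21, 3, 45, 9]
  queue [35, 11] -> pop 35, enqueue [25, 40], visited so far: [21, 3, 45, 9, 35]
  queue [11, 25, 40] -> pop 11, enqueue [none], visited so far: [21, 3, 45, 9, 35, 11]
  queue [25, 40] -> pop 25, enqueue [26], visited so far: [21, 3, 45, 9, 35, 11, 25]
  queue [40, 26] -> pop 40, enqueue [43], visited so far: [21, 3, 45, 9, 35, 11, 25, 40]
  queue [26, 43] -> pop 26, enqueue [none], visited so far: [21, 3, 45, 9, 35, 11, 25, 40, 26]
  queue [43] -> pop 43, enqueue [none], visited so far: [21, 3, 45, 9, 35, 11, 25, 40, 26, 43]
Result: [21, 3, 45, 9, 35, 11, 25, 40, 26, 43]


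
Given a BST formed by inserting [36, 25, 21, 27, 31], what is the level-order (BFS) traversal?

Tree insertion order: [36, 25, 21, 27, 31]
Tree (level-order array): [36, 25, None, 21, 27, None, None, None, 31]
BFS from the root, enqueuing left then right child of each popped node:
  queue [36] -> pop 36, enqueue [25], visited so far: [36]
  queue [25] -> pop 25, enqueue [21, 27], visited so far: [36, 25]
  queue [21, 27] -> pop 21, enqueue [none], visited so far: [36, 25, 21]
  queue [27] -> pop 27, enqueue [31], visited so far: [36, 25, 21, 27]
  queue [31] -> pop 31, enqueue [none], visited so far: [36, 25, 21, 27, 31]
Result: [36, 25, 21, 27, 31]


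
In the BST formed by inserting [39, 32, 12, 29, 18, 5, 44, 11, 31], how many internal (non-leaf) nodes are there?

Tree built from: [39, 32, 12, 29, 18, 5, 44, 11, 31]
Tree (level-order array): [39, 32, 44, 12, None, None, None, 5, 29, None, 11, 18, 31]
Rule: An internal node has at least one child.
Per-node child counts:
  node 39: 2 child(ren)
  node 32: 1 child(ren)
  node 12: 2 child(ren)
  node 5: 1 child(ren)
  node 11: 0 child(ren)
  node 29: 2 child(ren)
  node 18: 0 child(ren)
  node 31: 0 child(ren)
  node 44: 0 child(ren)
Matching nodes: [39, 32, 12, 5, 29]
Count of internal (non-leaf) nodes: 5


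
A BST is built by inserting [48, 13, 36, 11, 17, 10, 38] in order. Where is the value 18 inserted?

Starting tree (level order): [48, 13, None, 11, 36, 10, None, 17, 38]
Insertion path: 48 -> 13 -> 36 -> 17
Result: insert 18 as right child of 17
Final tree (level order): [48, 13, None, 11, 36, 10, None, 17, 38, None, None, None, 18]


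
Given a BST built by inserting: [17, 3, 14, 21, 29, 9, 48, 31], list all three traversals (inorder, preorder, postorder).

Tree insertion order: [17, 3, 14, 21, 29, 9, 48, 31]
Tree (level-order array): [17, 3, 21, None, 14, None, 29, 9, None, None, 48, None, None, 31]
Inorder (L, root, R): [3, 9, 14, 17, 21, 29, 31, 48]
Preorder (root, L, R): [17, 3, 14, 9, 21, 29, 48, 31]
Postorder (L, R, root): [9, 14, 3, 31, 48, 29, 21, 17]


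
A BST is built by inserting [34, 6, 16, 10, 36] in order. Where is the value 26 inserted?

Starting tree (level order): [34, 6, 36, None, 16, None, None, 10]
Insertion path: 34 -> 6 -> 16
Result: insert 26 as right child of 16
Final tree (level order): [34, 6, 36, None, 16, None, None, 10, 26]


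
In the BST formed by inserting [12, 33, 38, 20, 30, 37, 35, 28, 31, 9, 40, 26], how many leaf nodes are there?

Tree built from: [12, 33, 38, 20, 30, 37, 35, 28, 31, 9, 40, 26]
Tree (level-order array): [12, 9, 33, None, None, 20, 38, None, 30, 37, 40, 28, 31, 35, None, None, None, 26]
Rule: A leaf has 0 children.
Per-node child counts:
  node 12: 2 child(ren)
  node 9: 0 child(ren)
  node 33: 2 child(ren)
  node 20: 1 child(ren)
  node 30: 2 child(ren)
  node 28: 1 child(ren)
  node 26: 0 child(ren)
  node 31: 0 child(ren)
  node 38: 2 child(ren)
  node 37: 1 child(ren)
  node 35: 0 child(ren)
  node 40: 0 child(ren)
Matching nodes: [9, 26, 31, 35, 40]
Count of leaf nodes: 5


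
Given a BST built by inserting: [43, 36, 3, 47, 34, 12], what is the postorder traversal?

Tree insertion order: [43, 36, 3, 47, 34, 12]
Tree (level-order array): [43, 36, 47, 3, None, None, None, None, 34, 12]
Postorder traversal: [12, 34, 3, 36, 47, 43]


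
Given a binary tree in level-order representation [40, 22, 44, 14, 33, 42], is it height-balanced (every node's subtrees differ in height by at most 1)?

Tree (level-order array): [40, 22, 44, 14, 33, 42]
Definition: a tree is height-balanced if, at every node, |h(left) - h(right)| <= 1 (empty subtree has height -1).
Bottom-up per-node check:
  node 14: h_left=-1, h_right=-1, diff=0 [OK], height=0
  node 33: h_left=-1, h_right=-1, diff=0 [OK], height=0
  node 22: h_left=0, h_right=0, diff=0 [OK], height=1
  node 42: h_left=-1, h_right=-1, diff=0 [OK], height=0
  node 44: h_left=0, h_right=-1, diff=1 [OK], height=1
  node 40: h_left=1, h_right=1, diff=0 [OK], height=2
All nodes satisfy the balance condition.
Result: Balanced


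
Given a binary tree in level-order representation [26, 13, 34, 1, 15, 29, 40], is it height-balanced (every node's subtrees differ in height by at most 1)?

Tree (level-order array): [26, 13, 34, 1, 15, 29, 40]
Definition: a tree is height-balanced if, at every node, |h(left) - h(right)| <= 1 (empty subtree has height -1).
Bottom-up per-node check:
  node 1: h_left=-1, h_right=-1, diff=0 [OK], height=0
  node 15: h_left=-1, h_right=-1, diff=0 [OK], height=0
  node 13: h_left=0, h_right=0, diff=0 [OK], height=1
  node 29: h_left=-1, h_right=-1, diff=0 [OK], height=0
  node 40: h_left=-1, h_right=-1, diff=0 [OK], height=0
  node 34: h_left=0, h_right=0, diff=0 [OK], height=1
  node 26: h_left=1, h_right=1, diff=0 [OK], height=2
All nodes satisfy the balance condition.
Result: Balanced


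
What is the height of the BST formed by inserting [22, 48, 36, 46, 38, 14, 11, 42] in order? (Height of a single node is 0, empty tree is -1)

Insertion order: [22, 48, 36, 46, 38, 14, 11, 42]
Tree (level-order array): [22, 14, 48, 11, None, 36, None, None, None, None, 46, 38, None, None, 42]
Compute height bottom-up (empty subtree = -1):
  height(11) = 1 + max(-1, -1) = 0
  height(14) = 1 + max(0, -1) = 1
  height(42) = 1 + max(-1, -1) = 0
  height(38) = 1 + max(-1, 0) = 1
  height(46) = 1 + max(1, -1) = 2
  height(36) = 1 + max(-1, 2) = 3
  height(48) = 1 + max(3, -1) = 4
  height(22) = 1 + max(1, 4) = 5
Height = 5


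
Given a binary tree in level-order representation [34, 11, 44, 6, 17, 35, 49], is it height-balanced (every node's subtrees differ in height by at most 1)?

Tree (level-order array): [34, 11, 44, 6, 17, 35, 49]
Definition: a tree is height-balanced if, at every node, |h(left) - h(right)| <= 1 (empty subtree has height -1).
Bottom-up per-node check:
  node 6: h_left=-1, h_right=-1, diff=0 [OK], height=0
  node 17: h_left=-1, h_right=-1, diff=0 [OK], height=0
  node 11: h_left=0, h_right=0, diff=0 [OK], height=1
  node 35: h_left=-1, h_right=-1, diff=0 [OK], height=0
  node 49: h_left=-1, h_right=-1, diff=0 [OK], height=0
  node 44: h_left=0, h_right=0, diff=0 [OK], height=1
  node 34: h_left=1, h_right=1, diff=0 [OK], height=2
All nodes satisfy the balance condition.
Result: Balanced


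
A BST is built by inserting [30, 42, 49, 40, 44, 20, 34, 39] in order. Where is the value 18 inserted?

Starting tree (level order): [30, 20, 42, None, None, 40, 49, 34, None, 44, None, None, 39]
Insertion path: 30 -> 20
Result: insert 18 as left child of 20
Final tree (level order): [30, 20, 42, 18, None, 40, 49, None, None, 34, None, 44, None, None, 39]


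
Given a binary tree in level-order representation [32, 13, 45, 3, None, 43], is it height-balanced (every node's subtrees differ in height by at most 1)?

Tree (level-order array): [32, 13, 45, 3, None, 43]
Definition: a tree is height-balanced if, at every node, |h(left) - h(right)| <= 1 (empty subtree has height -1).
Bottom-up per-node check:
  node 3: h_left=-1, h_right=-1, diff=0 [OK], height=0
  node 13: h_left=0, h_right=-1, diff=1 [OK], height=1
  node 43: h_left=-1, h_right=-1, diff=0 [OK], height=0
  node 45: h_left=0, h_right=-1, diff=1 [OK], height=1
  node 32: h_left=1, h_right=1, diff=0 [OK], height=2
All nodes satisfy the balance condition.
Result: Balanced


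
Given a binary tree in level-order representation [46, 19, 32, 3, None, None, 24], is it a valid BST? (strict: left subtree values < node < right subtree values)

Level-order array: [46, 19, 32, 3, None, None, 24]
Validate using subtree bounds (lo, hi): at each node, require lo < value < hi,
then recurse left with hi=value and right with lo=value.
Preorder trace (stopping at first violation):
  at node 46 with bounds (-inf, +inf): OK
  at node 19 with bounds (-inf, 46): OK
  at node 3 with bounds (-inf, 19): OK
  at node 32 with bounds (46, +inf): VIOLATION
Node 32 violates its bound: not (46 < 32 < +inf).
Result: Not a valid BST


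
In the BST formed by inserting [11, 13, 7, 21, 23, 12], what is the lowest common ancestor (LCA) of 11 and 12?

Tree insertion order: [11, 13, 7, 21, 23, 12]
Tree (level-order array): [11, 7, 13, None, None, 12, 21, None, None, None, 23]
In a BST, the LCA of p=11, q=12 is the first node v on the
root-to-leaf path with p <= v <= q (go left if both < v, right if both > v).
Walk from root:
  at 11: 11 <= 11 <= 12, this is the LCA
LCA = 11


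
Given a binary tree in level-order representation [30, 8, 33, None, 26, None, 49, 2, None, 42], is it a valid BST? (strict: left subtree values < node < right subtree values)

Level-order array: [30, 8, 33, None, 26, None, 49, 2, None, 42]
Validate using subtree bounds (lo, hi): at each node, require lo < value < hi,
then recurse left with hi=value and right with lo=value.
Preorder trace (stopping at first violation):
  at node 30 with bounds (-inf, +inf): OK
  at node 8 with bounds (-inf, 30): OK
  at node 26 with bounds (8, 30): OK
  at node 2 with bounds (8, 26): VIOLATION
Node 2 violates its bound: not (8 < 2 < 26).
Result: Not a valid BST


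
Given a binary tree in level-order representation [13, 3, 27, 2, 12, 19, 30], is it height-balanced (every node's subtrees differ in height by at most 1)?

Tree (level-order array): [13, 3, 27, 2, 12, 19, 30]
Definition: a tree is height-balanced if, at every node, |h(left) - h(right)| <= 1 (empty subtree has height -1).
Bottom-up per-node check:
  node 2: h_left=-1, h_right=-1, diff=0 [OK], height=0
  node 12: h_left=-1, h_right=-1, diff=0 [OK], height=0
  node 3: h_left=0, h_right=0, diff=0 [OK], height=1
  node 19: h_left=-1, h_right=-1, diff=0 [OK], height=0
  node 30: h_left=-1, h_right=-1, diff=0 [OK], height=0
  node 27: h_left=0, h_right=0, diff=0 [OK], height=1
  node 13: h_left=1, h_right=1, diff=0 [OK], height=2
All nodes satisfy the balance condition.
Result: Balanced


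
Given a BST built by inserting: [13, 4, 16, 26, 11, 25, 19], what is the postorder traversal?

Tree insertion order: [13, 4, 16, 26, 11, 25, 19]
Tree (level-order array): [13, 4, 16, None, 11, None, 26, None, None, 25, None, 19]
Postorder traversal: [11, 4, 19, 25, 26, 16, 13]


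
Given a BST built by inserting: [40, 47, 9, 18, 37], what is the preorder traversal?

Tree insertion order: [40, 47, 9, 18, 37]
Tree (level-order array): [40, 9, 47, None, 18, None, None, None, 37]
Preorder traversal: [40, 9, 18, 37, 47]


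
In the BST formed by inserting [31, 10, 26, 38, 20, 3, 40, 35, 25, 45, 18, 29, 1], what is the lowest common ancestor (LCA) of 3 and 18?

Tree insertion order: [31, 10, 26, 38, 20, 3, 40, 35, 25, 45, 18, 29, 1]
Tree (level-order array): [31, 10, 38, 3, 26, 35, 40, 1, None, 20, 29, None, None, None, 45, None, None, 18, 25]
In a BST, the LCA of p=3, q=18 is the first node v on the
root-to-leaf path with p <= v <= q (go left if both < v, right if both > v).
Walk from root:
  at 31: both 3 and 18 < 31, go left
  at 10: 3 <= 10 <= 18, this is the LCA
LCA = 10


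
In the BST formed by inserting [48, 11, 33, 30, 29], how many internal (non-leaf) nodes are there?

Tree built from: [48, 11, 33, 30, 29]
Tree (level-order array): [48, 11, None, None, 33, 30, None, 29]
Rule: An internal node has at least one child.
Per-node child counts:
  node 48: 1 child(ren)
  node 11: 1 child(ren)
  node 33: 1 child(ren)
  node 30: 1 child(ren)
  node 29: 0 child(ren)
Matching nodes: [48, 11, 33, 30]
Count of internal (non-leaf) nodes: 4


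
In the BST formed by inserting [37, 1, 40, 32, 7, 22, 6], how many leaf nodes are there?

Tree built from: [37, 1, 40, 32, 7, 22, 6]
Tree (level-order array): [37, 1, 40, None, 32, None, None, 7, None, 6, 22]
Rule: A leaf has 0 children.
Per-node child counts:
  node 37: 2 child(ren)
  node 1: 1 child(ren)
  node 32: 1 child(ren)
  node 7: 2 child(ren)
  node 6: 0 child(ren)
  node 22: 0 child(ren)
  node 40: 0 child(ren)
Matching nodes: [6, 22, 40]
Count of leaf nodes: 3


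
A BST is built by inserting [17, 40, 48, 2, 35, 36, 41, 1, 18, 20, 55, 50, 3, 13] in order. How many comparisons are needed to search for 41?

Search path for 41: 17 -> 40 -> 48 -> 41
Found: True
Comparisons: 4


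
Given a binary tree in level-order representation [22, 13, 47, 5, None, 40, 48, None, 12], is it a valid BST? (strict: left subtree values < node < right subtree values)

Level-order array: [22, 13, 47, 5, None, 40, 48, None, 12]
Validate using subtree bounds (lo, hi): at each node, require lo < value < hi,
then recurse left with hi=value and right with lo=value.
Preorder trace (stopping at first violation):
  at node 22 with bounds (-inf, +inf): OK
  at node 13 with bounds (-inf, 22): OK
  at node 5 with bounds (-inf, 13): OK
  at node 12 with bounds (5, 13): OK
  at node 47 with bounds (22, +inf): OK
  at node 40 with bounds (22, 47): OK
  at node 48 with bounds (47, +inf): OK
No violation found at any node.
Result: Valid BST


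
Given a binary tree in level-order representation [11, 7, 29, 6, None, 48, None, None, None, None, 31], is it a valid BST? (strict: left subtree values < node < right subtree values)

Level-order array: [11, 7, 29, 6, None, 48, None, None, None, None, 31]
Validate using subtree bounds (lo, hi): at each node, require lo < value < hi,
then recurse left with hi=value and right with lo=value.
Preorder trace (stopping at first violation):
  at node 11 with bounds (-inf, +inf): OK
  at node 7 with bounds (-inf, 11): OK
  at node 6 with bounds (-inf, 7): OK
  at node 29 with bounds (11, +inf): OK
  at node 48 with bounds (11, 29): VIOLATION
Node 48 violates its bound: not (11 < 48 < 29).
Result: Not a valid BST


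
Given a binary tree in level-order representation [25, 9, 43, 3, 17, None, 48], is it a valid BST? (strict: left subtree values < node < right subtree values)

Level-order array: [25, 9, 43, 3, 17, None, 48]
Validate using subtree bounds (lo, hi): at each node, require lo < value < hi,
then recurse left with hi=value and right with lo=value.
Preorder trace (stopping at first violation):
  at node 25 with bounds (-inf, +inf): OK
  at node 9 with bounds (-inf, 25): OK
  at node 3 with bounds (-inf, 9): OK
  at node 17 with bounds (9, 25): OK
  at node 43 with bounds (25, +inf): OK
  at node 48 with bounds (43, +inf): OK
No violation found at any node.
Result: Valid BST


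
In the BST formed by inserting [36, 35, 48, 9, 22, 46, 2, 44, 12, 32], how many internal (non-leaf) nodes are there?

Tree built from: [36, 35, 48, 9, 22, 46, 2, 44, 12, 32]
Tree (level-order array): [36, 35, 48, 9, None, 46, None, 2, 22, 44, None, None, None, 12, 32]
Rule: An internal node has at least one child.
Per-node child counts:
  node 36: 2 child(ren)
  node 35: 1 child(ren)
  node 9: 2 child(ren)
  node 2: 0 child(ren)
  node 22: 2 child(ren)
  node 12: 0 child(ren)
  node 32: 0 child(ren)
  node 48: 1 child(ren)
  node 46: 1 child(ren)
  node 44: 0 child(ren)
Matching nodes: [36, 35, 9, 22, 48, 46]
Count of internal (non-leaf) nodes: 6


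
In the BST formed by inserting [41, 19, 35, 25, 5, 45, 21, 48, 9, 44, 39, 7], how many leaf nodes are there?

Tree built from: [41, 19, 35, 25, 5, 45, 21, 48, 9, 44, 39, 7]
Tree (level-order array): [41, 19, 45, 5, 35, 44, 48, None, 9, 25, 39, None, None, None, None, 7, None, 21]
Rule: A leaf has 0 children.
Per-node child counts:
  node 41: 2 child(ren)
  node 19: 2 child(ren)
  node 5: 1 child(ren)
  node 9: 1 child(ren)
  node 7: 0 child(ren)
  node 35: 2 child(ren)
  node 25: 1 child(ren)
  node 21: 0 child(ren)
  node 39: 0 child(ren)
  node 45: 2 child(ren)
  node 44: 0 child(ren)
  node 48: 0 child(ren)
Matching nodes: [7, 21, 39, 44, 48]
Count of leaf nodes: 5


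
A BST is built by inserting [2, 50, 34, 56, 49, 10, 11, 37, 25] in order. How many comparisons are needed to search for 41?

Search path for 41: 2 -> 50 -> 34 -> 49 -> 37
Found: False
Comparisons: 5


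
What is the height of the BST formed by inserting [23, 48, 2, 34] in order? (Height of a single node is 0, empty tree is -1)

Insertion order: [23, 48, 2, 34]
Tree (level-order array): [23, 2, 48, None, None, 34]
Compute height bottom-up (empty subtree = -1):
  height(2) = 1 + max(-1, -1) = 0
  height(34) = 1 + max(-1, -1) = 0
  height(48) = 1 + max(0, -1) = 1
  height(23) = 1 + max(0, 1) = 2
Height = 2


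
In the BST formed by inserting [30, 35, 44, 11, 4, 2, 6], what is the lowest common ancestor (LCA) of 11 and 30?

Tree insertion order: [30, 35, 44, 11, 4, 2, 6]
Tree (level-order array): [30, 11, 35, 4, None, None, 44, 2, 6]
In a BST, the LCA of p=11, q=30 is the first node v on the
root-to-leaf path with p <= v <= q (go left if both < v, right if both > v).
Walk from root:
  at 30: 11 <= 30 <= 30, this is the LCA
LCA = 30


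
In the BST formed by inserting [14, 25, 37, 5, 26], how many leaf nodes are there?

Tree built from: [14, 25, 37, 5, 26]
Tree (level-order array): [14, 5, 25, None, None, None, 37, 26]
Rule: A leaf has 0 children.
Per-node child counts:
  node 14: 2 child(ren)
  node 5: 0 child(ren)
  node 25: 1 child(ren)
  node 37: 1 child(ren)
  node 26: 0 child(ren)
Matching nodes: [5, 26]
Count of leaf nodes: 2


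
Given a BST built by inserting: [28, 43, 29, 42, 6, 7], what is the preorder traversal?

Tree insertion order: [28, 43, 29, 42, 6, 7]
Tree (level-order array): [28, 6, 43, None, 7, 29, None, None, None, None, 42]
Preorder traversal: [28, 6, 7, 43, 29, 42]


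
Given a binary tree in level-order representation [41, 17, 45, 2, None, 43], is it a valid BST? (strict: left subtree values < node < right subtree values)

Level-order array: [41, 17, 45, 2, None, 43]
Validate using subtree bounds (lo, hi): at each node, require lo < value < hi,
then recurse left with hi=value and right with lo=value.
Preorder trace (stopping at first violation):
  at node 41 with bounds (-inf, +inf): OK
  at node 17 with bounds (-inf, 41): OK
  at node 2 with bounds (-inf, 17): OK
  at node 45 with bounds (41, +inf): OK
  at node 43 with bounds (41, 45): OK
No violation found at any node.
Result: Valid BST


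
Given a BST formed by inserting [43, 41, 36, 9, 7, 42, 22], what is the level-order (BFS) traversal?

Tree insertion order: [43, 41, 36, 9, 7, 42, 22]
Tree (level-order array): [43, 41, None, 36, 42, 9, None, None, None, 7, 22]
BFS from the root, enqueuing left then right child of each popped node:
  queue [43] -> pop 43, enqueue [41], visited so far: [43]
  queue [41] -> pop 41, enqueue [36, 42], visited so far: [43, 41]
  queue [36, 42] -> pop 36, enqueue [9], visited so far: [43, 41, 36]
  queue [42, 9] -> pop 42, enqueue [none], visited so far: [43, 41, 36, 42]
  queue [9] -> pop 9, enqueue [7, 22], visited so far: [43, 41, 36, 42, 9]
  queue [7, 22] -> pop 7, enqueue [none], visited so far: [43, 41, 36, 42, 9, 7]
  queue [22] -> pop 22, enqueue [none], visited so far: [43, 41, 36, 42, 9, 7, 22]
Result: [43, 41, 36, 42, 9, 7, 22]


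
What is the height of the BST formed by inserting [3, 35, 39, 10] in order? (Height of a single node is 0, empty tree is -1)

Insertion order: [3, 35, 39, 10]
Tree (level-order array): [3, None, 35, 10, 39]
Compute height bottom-up (empty subtree = -1):
  height(10) = 1 + max(-1, -1) = 0
  height(39) = 1 + max(-1, -1) = 0
  height(35) = 1 + max(0, 0) = 1
  height(3) = 1 + max(-1, 1) = 2
Height = 2


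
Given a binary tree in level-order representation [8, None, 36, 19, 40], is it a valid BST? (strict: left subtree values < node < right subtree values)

Level-order array: [8, None, 36, 19, 40]
Validate using subtree bounds (lo, hi): at each node, require lo < value < hi,
then recurse left with hi=value and right with lo=value.
Preorder trace (stopping at first violation):
  at node 8 with bounds (-inf, +inf): OK
  at node 36 with bounds (8, +inf): OK
  at node 19 with bounds (8, 36): OK
  at node 40 with bounds (36, +inf): OK
No violation found at any node.
Result: Valid BST


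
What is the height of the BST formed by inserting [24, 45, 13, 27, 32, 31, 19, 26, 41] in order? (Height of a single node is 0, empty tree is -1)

Insertion order: [24, 45, 13, 27, 32, 31, 19, 26, 41]
Tree (level-order array): [24, 13, 45, None, 19, 27, None, None, None, 26, 32, None, None, 31, 41]
Compute height bottom-up (empty subtree = -1):
  height(19) = 1 + max(-1, -1) = 0
  height(13) = 1 + max(-1, 0) = 1
  height(26) = 1 + max(-1, -1) = 0
  height(31) = 1 + max(-1, -1) = 0
  height(41) = 1 + max(-1, -1) = 0
  height(32) = 1 + max(0, 0) = 1
  height(27) = 1 + max(0, 1) = 2
  height(45) = 1 + max(2, -1) = 3
  height(24) = 1 + max(1, 3) = 4
Height = 4


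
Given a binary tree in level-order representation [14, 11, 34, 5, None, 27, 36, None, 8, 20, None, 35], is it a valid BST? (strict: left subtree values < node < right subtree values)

Level-order array: [14, 11, 34, 5, None, 27, 36, None, 8, 20, None, 35]
Validate using subtree bounds (lo, hi): at each node, require lo < value < hi,
then recurse left with hi=value and right with lo=value.
Preorder trace (stopping at first violation):
  at node 14 with bounds (-inf, +inf): OK
  at node 11 with bounds (-inf, 14): OK
  at node 5 with bounds (-inf, 11): OK
  at node 8 with bounds (5, 11): OK
  at node 34 with bounds (14, +inf): OK
  at node 27 with bounds (14, 34): OK
  at node 20 with bounds (14, 27): OK
  at node 36 with bounds (34, +inf): OK
  at node 35 with bounds (34, 36): OK
No violation found at any node.
Result: Valid BST


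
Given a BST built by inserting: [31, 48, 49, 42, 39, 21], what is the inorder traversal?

Tree insertion order: [31, 48, 49, 42, 39, 21]
Tree (level-order array): [31, 21, 48, None, None, 42, 49, 39]
Inorder traversal: [21, 31, 39, 42, 48, 49]


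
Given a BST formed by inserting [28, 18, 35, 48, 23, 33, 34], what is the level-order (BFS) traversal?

Tree insertion order: [28, 18, 35, 48, 23, 33, 34]
Tree (level-order array): [28, 18, 35, None, 23, 33, 48, None, None, None, 34]
BFS from the root, enqueuing left then right child of each popped node:
  queue [28] -> pop 28, enqueue [18, 35], visited so far: [28]
  queue [18, 35] -> pop 18, enqueue [23], visited so far: [28, 18]
  queue [35, 23] -> pop 35, enqueue [33, 48], visited so far: [28, 18, 35]
  queue [23, 33, 48] -> pop 23, enqueue [none], visited so far: [28, 18, 35, 23]
  queue [33, 48] -> pop 33, enqueue [34], visited so far: [28, 18, 35, 23, 33]
  queue [48, 34] -> pop 48, enqueue [none], visited so far: [28, 18, 35, 23, 33, 48]
  queue [34] -> pop 34, enqueue [none], visited so far: [28, 18, 35, 23, 33, 48, 34]
Result: [28, 18, 35, 23, 33, 48, 34]


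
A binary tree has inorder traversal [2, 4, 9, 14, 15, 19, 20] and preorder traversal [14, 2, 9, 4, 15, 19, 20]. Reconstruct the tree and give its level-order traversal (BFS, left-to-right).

Inorder:  [2, 4, 9, 14, 15, 19, 20]
Preorder: [14, 2, 9, 4, 15, 19, 20]
Algorithm: preorder visits root first, so consume preorder in order;
for each root, split the current inorder slice at that value into
left-subtree inorder and right-subtree inorder, then recurse.
Recursive splits:
  root=14; inorder splits into left=[2, 4, 9], right=[15, 19, 20]
  root=2; inorder splits into left=[], right=[4, 9]
  root=9; inorder splits into left=[4], right=[]
  root=4; inorder splits into left=[], right=[]
  root=15; inorder splits into left=[], right=[19, 20]
  root=19; inorder splits into left=[], right=[20]
  root=20; inorder splits into left=[], right=[]
Reconstructed level-order: [14, 2, 15, 9, 19, 4, 20]


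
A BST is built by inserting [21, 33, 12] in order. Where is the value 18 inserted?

Starting tree (level order): [21, 12, 33]
Insertion path: 21 -> 12
Result: insert 18 as right child of 12
Final tree (level order): [21, 12, 33, None, 18]


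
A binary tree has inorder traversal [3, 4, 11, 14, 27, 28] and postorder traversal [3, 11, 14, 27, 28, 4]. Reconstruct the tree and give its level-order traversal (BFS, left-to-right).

Inorder:   [3, 4, 11, 14, 27, 28]
Postorder: [3, 11, 14, 27, 28, 4]
Algorithm: postorder visits root last, so walk postorder right-to-left;
each value is the root of the current inorder slice — split it at that
value, recurse on the right subtree first, then the left.
Recursive splits:
  root=4; inorder splits into left=[3], right=[11, 14, 27, 28]
  root=28; inorder splits into left=[11, 14, 27], right=[]
  root=27; inorder splits into left=[11, 14], right=[]
  root=14; inorder splits into left=[11], right=[]
  root=11; inorder splits into left=[], right=[]
  root=3; inorder splits into left=[], right=[]
Reconstructed level-order: [4, 3, 28, 27, 14, 11]


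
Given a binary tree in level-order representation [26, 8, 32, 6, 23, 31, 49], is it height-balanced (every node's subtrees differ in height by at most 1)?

Tree (level-order array): [26, 8, 32, 6, 23, 31, 49]
Definition: a tree is height-balanced if, at every node, |h(left) - h(right)| <= 1 (empty subtree has height -1).
Bottom-up per-node check:
  node 6: h_left=-1, h_right=-1, diff=0 [OK], height=0
  node 23: h_left=-1, h_right=-1, diff=0 [OK], height=0
  node 8: h_left=0, h_right=0, diff=0 [OK], height=1
  node 31: h_left=-1, h_right=-1, diff=0 [OK], height=0
  node 49: h_left=-1, h_right=-1, diff=0 [OK], height=0
  node 32: h_left=0, h_right=0, diff=0 [OK], height=1
  node 26: h_left=1, h_right=1, diff=0 [OK], height=2
All nodes satisfy the balance condition.
Result: Balanced


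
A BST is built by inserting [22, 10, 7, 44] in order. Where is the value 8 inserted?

Starting tree (level order): [22, 10, 44, 7]
Insertion path: 22 -> 10 -> 7
Result: insert 8 as right child of 7
Final tree (level order): [22, 10, 44, 7, None, None, None, None, 8]


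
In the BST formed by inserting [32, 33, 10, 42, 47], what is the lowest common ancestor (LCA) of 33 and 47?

Tree insertion order: [32, 33, 10, 42, 47]
Tree (level-order array): [32, 10, 33, None, None, None, 42, None, 47]
In a BST, the LCA of p=33, q=47 is the first node v on the
root-to-leaf path with p <= v <= q (go left if both < v, right if both > v).
Walk from root:
  at 32: both 33 and 47 > 32, go right
  at 33: 33 <= 33 <= 47, this is the LCA
LCA = 33


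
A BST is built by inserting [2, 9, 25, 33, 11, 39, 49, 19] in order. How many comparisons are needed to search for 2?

Search path for 2: 2
Found: True
Comparisons: 1


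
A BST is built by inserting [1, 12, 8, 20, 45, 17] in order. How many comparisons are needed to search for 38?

Search path for 38: 1 -> 12 -> 20 -> 45
Found: False
Comparisons: 4


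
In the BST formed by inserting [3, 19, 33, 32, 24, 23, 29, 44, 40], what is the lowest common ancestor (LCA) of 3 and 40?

Tree insertion order: [3, 19, 33, 32, 24, 23, 29, 44, 40]
Tree (level-order array): [3, None, 19, None, 33, 32, 44, 24, None, 40, None, 23, 29]
In a BST, the LCA of p=3, q=40 is the first node v on the
root-to-leaf path with p <= v <= q (go left if both < v, right if both > v).
Walk from root:
  at 3: 3 <= 3 <= 40, this is the LCA
LCA = 3


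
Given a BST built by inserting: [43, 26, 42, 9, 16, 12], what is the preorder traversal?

Tree insertion order: [43, 26, 42, 9, 16, 12]
Tree (level-order array): [43, 26, None, 9, 42, None, 16, None, None, 12]
Preorder traversal: [43, 26, 9, 16, 12, 42]


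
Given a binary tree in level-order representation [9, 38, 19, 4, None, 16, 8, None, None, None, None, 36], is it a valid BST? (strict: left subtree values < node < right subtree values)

Level-order array: [9, 38, 19, 4, None, 16, 8, None, None, None, None, 36]
Validate using subtree bounds (lo, hi): at each node, require lo < value < hi,
then recurse left with hi=value and right with lo=value.
Preorder trace (stopping at first violation):
  at node 9 with bounds (-inf, +inf): OK
  at node 38 with bounds (-inf, 9): VIOLATION
Node 38 violates its bound: not (-inf < 38 < 9).
Result: Not a valid BST
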